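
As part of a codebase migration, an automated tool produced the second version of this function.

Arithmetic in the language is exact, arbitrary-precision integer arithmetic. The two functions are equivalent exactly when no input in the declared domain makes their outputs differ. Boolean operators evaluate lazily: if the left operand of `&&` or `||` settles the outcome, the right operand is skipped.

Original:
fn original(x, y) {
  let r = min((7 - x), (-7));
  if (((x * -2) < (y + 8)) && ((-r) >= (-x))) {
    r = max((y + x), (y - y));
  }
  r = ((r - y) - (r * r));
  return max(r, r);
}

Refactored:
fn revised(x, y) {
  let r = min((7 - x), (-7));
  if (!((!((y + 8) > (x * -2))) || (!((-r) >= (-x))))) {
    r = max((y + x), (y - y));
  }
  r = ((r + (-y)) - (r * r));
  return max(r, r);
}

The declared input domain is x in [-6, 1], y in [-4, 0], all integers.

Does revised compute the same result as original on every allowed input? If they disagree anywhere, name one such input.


Differences: arithmetic usage differs, and comparison usage differs, and boolean connective usage differs — yet all 40 inputs agree.
verdict: equivalent


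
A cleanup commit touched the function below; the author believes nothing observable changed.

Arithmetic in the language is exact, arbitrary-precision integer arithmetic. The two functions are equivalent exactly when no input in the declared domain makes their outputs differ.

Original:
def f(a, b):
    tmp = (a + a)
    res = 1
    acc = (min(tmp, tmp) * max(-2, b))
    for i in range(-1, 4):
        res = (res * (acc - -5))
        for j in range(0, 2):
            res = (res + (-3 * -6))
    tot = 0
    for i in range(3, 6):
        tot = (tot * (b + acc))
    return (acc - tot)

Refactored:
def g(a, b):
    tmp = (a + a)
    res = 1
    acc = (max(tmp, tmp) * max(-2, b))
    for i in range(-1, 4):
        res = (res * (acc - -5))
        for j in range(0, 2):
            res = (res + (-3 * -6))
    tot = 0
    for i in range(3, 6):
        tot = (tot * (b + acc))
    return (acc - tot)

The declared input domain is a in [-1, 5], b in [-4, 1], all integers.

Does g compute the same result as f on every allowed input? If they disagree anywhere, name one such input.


Equivalent. The one real change (`min(tmp, tmp)` became `max(tmp, tmp)`) has no effect anywhere in the declared ranges.
Across all 42 domain points the two functions coincide.
As a probe, take a=0, b=0: f runs tmp = 0; res = 1; acc = 0; [i=-1]; res = 5; [j=0]; res = 23; [j=1]; res = 41; [i=0]; res = 205; [j=0]; res = 223; [j=1]; res = 241; [i=1]; res = 1205; [j=0]; res = 1223; [j=1]; res = 1241; [i=2]; res = 6205; [j=0]; res = 6223; [j=1]; res = 6241; [i=3]; res = 31205; [j=0]; res = 31223; [j=1]; res = 31241; tot = 0; [i=3]; tot = 0; [i=4]; tot = 0; [i=5]; tot = 0; return 0; g runs tmp = 0; res = 1; acc = 0; [i=-1]; res = 5; [j=0]; res = 23; [j=1]; res = 41; [i=0]; res = 205; [j=0]; res = 223; [j=1]; res = 241; [i=1]; res = 1205; [j=0]; res = 1223; [j=1]; res = 1241; [i=2]; res = 6205; [j=0]; res = 6223; [j=1]; res = 6241; [i=3]; res = 31205; [j=0]; res = 31223; [j=1]; res = 31241; tot = 0; [i=3]; tot = 0; [i=4]; tot = 0; [i=5]; tot = 0; return 0; both end at 0.
verdict: equivalent


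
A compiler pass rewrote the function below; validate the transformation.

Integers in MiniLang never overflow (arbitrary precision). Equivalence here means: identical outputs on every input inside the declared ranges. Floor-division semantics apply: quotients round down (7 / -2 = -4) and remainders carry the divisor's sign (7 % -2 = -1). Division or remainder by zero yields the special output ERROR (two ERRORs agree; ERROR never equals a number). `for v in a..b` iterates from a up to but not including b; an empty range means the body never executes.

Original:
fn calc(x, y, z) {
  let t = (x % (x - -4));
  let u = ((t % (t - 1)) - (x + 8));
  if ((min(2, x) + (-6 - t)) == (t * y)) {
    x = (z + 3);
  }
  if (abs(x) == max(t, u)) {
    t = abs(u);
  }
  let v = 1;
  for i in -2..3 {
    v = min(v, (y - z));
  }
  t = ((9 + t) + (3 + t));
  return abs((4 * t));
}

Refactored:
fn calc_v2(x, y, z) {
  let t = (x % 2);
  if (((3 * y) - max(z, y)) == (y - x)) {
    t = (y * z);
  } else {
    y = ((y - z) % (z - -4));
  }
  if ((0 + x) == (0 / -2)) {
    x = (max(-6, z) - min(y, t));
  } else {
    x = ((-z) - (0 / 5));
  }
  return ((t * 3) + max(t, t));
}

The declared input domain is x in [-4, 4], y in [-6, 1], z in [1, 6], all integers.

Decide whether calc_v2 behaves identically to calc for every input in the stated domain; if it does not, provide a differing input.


These are not equivalent — on x=-4, y=-6, z=1 the outputs split (ERROR vs 0).
calc: divide-by-zero, output ERROR
calc_v2: t := 0 | (((3 * y) - max(z, y)) == (y - x)): false | y := 3 | ((0 + x) == (0 / -2)): false | x := -1 | result 0
verdict: not equivalent; witness: x=-4, y=-6, z=1


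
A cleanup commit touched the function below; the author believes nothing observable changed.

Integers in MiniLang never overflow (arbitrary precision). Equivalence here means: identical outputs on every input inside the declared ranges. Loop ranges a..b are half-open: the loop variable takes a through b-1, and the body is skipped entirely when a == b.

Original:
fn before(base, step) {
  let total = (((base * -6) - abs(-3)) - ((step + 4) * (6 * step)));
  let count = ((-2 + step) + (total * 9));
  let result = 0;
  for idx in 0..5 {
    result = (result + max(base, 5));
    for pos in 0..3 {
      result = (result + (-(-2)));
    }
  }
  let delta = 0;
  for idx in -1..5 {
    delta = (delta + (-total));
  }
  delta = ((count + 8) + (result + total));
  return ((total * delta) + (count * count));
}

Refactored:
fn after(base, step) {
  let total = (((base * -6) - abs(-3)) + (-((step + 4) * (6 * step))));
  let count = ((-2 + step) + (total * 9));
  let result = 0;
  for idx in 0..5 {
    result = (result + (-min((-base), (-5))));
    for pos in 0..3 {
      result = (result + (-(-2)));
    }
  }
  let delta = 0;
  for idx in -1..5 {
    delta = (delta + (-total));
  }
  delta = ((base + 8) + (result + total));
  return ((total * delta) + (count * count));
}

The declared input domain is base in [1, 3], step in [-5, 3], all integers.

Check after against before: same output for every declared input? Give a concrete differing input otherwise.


These are not equivalent — on base=1, step=-5 the outputs split (141190 vs 127189).
before: total=-39, then count=-358, then result=0, then (idx=0), then result=5, then (pos=0), then result=7, then (pos=1), then result=9, then (pos=2), then result=11, then (idx=1), then result=16, then (pos=0), then result=18, then (pos=1), then result=20, then (pos=2), then result=22, then (idx=2), then result=27, then (pos=0), then result=29, then (pos=1), then result=31, then (pos=2), then result=33, then (idx=3), then result=38, then (pos=0), then result=40, then (pos=1), then result=42, then (pos=2), then result=44, then (idx=4), then result=49, then (pos=0), then result=51, then (pos=1), then result=53, then (pos=2), then result=55, then delta=0, then (idx=-1), then delta=39, then (idx=0), then delta=78, then (idx=1), then delta=117, then (idx=2), then delta=156, then (idx=3), then delta=195, then (idx=4), then delta=234, then delta=-334, then returns 141190
after: total=-39, then count=-358, then result=0, then (idx=0), then result=5, then (pos=0), then result=7, then (pos=1), then result=9, then (pos=2), then result=11, then (idx=1), then result=16, then (pos=0), then result=18, then (pos=1), then result=20, then (pos=2), then result=22, then (idx=2), then result=27, then (pos=0), then result=29, then (pos=1), then result=31, then (pos=2), then result=33, then (idx=3), then result=38, then (pos=0), then result=40, then (pos=1), then result=42, then (pos=2), then result=44, then (idx=4), then result=49, then (pos=0), then result=51, then (pos=1), then result=53, then (pos=2), then result=55, then delta=0, then (idx=-1), then delta=39, then (idx=0), then delta=78, then (idx=1), then delta=117, then (idx=2), then delta=156, then (idx=3), then delta=195, then (idx=4), then delta=234, then delta=25, then returns 127189
verdict: not equivalent; witness: base=1, step=-5


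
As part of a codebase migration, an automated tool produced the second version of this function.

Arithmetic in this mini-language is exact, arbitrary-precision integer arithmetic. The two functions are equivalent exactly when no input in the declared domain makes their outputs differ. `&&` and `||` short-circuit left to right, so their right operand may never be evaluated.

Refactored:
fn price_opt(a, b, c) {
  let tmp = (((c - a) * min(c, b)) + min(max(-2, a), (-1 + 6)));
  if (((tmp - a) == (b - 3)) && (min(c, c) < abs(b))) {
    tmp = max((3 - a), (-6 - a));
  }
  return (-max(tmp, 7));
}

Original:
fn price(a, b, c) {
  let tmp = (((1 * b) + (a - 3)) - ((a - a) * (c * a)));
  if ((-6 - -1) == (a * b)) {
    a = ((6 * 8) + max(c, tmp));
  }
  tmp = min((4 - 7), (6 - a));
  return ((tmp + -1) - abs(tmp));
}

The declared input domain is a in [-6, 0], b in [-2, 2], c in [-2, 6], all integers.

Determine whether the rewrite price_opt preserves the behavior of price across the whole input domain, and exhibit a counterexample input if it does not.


Not equivalent: a=-6, b=-1, c=-2 separates them (-7 vs -9).
price: tmp = -10; ((-6 - -1) == (a * b)) -> false; tmp = -3; return -7
price_opt: tmp = -10; (((tmp - a) == (b - 3)) && (min(c, c) < abs(b))) -> true; tmp = 9; return -9
verdict: not equivalent; witness: a=-6, b=-1, c=-2


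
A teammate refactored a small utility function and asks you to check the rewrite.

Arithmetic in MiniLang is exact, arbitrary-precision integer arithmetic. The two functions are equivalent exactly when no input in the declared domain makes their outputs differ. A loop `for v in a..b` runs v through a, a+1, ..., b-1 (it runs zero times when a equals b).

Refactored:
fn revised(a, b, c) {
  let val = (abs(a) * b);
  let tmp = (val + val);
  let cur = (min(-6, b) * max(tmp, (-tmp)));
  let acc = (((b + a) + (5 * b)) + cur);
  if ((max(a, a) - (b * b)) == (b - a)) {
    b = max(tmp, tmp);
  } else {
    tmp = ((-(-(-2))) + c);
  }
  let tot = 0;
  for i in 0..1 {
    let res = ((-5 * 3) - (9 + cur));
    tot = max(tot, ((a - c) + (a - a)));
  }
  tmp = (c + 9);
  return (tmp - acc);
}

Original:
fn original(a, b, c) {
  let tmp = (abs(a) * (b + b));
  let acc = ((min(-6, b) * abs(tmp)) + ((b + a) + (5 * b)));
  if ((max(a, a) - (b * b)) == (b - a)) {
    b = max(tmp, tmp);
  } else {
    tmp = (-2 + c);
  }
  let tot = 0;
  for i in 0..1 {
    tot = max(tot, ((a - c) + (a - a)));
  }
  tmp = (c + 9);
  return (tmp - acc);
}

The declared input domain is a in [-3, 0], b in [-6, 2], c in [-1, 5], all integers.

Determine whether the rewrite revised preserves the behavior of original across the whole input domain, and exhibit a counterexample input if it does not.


This is a faithful refactor — local variable names differ; and constant usage differs; and arithmetic usage differs; and min/max/abs usage differs; and statement counts differ, but the computed results match everywhere.
Tracing a=-2, b=1, c=-1: original: tmp = 4; acc = -20; ((max(a, a) - (b * b)) == (b - a)) -> false; tmp = -3; tot = 0; [i=0]; tot = 0; tmp = 8; return 28 | revised: val = 2; tmp = 4; cur = -24; acc = -20; ((max(a, a) - (b * b)) == (b - a)) -> false; tmp = -3; tot = 0; [i=0]; res = 0; tot = 0; tmp = 8; return 28 — matching result 28.
Every one of the 252 inputs gives matching results.
verdict: equivalent


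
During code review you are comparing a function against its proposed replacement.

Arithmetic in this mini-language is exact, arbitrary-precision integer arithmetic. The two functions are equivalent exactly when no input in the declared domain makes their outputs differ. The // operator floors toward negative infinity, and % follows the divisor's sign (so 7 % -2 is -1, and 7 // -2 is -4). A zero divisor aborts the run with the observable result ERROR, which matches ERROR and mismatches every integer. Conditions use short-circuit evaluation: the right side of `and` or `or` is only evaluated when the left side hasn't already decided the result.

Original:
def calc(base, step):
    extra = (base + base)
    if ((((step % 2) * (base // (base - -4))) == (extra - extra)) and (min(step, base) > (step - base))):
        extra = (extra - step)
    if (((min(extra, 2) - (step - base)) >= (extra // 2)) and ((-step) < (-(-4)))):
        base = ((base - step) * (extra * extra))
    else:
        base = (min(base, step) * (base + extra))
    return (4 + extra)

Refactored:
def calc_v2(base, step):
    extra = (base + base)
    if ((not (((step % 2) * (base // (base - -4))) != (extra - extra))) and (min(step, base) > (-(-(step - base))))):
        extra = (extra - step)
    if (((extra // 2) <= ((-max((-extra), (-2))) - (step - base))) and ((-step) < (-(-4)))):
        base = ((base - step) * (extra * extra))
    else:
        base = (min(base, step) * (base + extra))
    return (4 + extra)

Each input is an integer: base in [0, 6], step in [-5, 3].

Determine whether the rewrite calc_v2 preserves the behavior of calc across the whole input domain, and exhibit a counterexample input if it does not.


Comparing the listings, the differences include: boolean connective usage differs; comparison usage differs; min/max/abs usage differs.
Tracing base=4, step=-3: calc: extra=8, then ((((step % 2) * (base // (base - -4))) == (extra - extra)) and (min(step, base) > (step - base))) is true, then extra=11, then (((min(extra, 2) - (step - base)) >= (extra // 2)) and ((-step) < (-(-4)))) is true, then base=847, then returns 15 | calc_v2: extra=8, then ((not (((step % 2) * (base // (base - -4))) != (extra - extra))) and (min(step, base) > (-(-(step - base))))) is true, then extra=11, then (((extra // 2) <= ((-max((-extra), (-2))) - (step - base))) and ((-step) < (-(-4)))) is true, then base=847, then returns 15 — matching result 15.
Checked all 63 inputs in the declared domain: the outputs agree on every one.
verdict: equivalent


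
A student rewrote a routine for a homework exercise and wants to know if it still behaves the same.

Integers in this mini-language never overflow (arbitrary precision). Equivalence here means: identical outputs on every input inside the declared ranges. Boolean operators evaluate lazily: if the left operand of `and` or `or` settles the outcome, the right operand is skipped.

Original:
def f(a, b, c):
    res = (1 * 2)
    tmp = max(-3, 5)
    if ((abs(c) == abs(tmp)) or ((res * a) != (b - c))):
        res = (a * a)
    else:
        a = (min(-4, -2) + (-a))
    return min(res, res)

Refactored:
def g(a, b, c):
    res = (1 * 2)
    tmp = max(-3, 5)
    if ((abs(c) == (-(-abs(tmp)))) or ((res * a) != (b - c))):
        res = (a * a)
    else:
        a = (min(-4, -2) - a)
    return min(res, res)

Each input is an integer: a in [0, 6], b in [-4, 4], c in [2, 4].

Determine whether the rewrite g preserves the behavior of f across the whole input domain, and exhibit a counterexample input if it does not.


Equivalent — the differences include arithmetic usage differs, yet no declared input distinguishes the two.
Tracing a=5, b=1, c=3: f: res := 2 | tmp := 5 | ((abs(c) == abs(tmp)) or ((res * a) != (b - c))): true | res := 25 | result 25 | g: res := 2 | tmp := 5 | ((abs(c) == (-(-abs(tmp)))) or ((res * a) != (b - c))): true | res := 25 | result 25 — matching result 25.
Checked all 189 inputs in the declared domain: the outputs agree on every one.
verdict: equivalent


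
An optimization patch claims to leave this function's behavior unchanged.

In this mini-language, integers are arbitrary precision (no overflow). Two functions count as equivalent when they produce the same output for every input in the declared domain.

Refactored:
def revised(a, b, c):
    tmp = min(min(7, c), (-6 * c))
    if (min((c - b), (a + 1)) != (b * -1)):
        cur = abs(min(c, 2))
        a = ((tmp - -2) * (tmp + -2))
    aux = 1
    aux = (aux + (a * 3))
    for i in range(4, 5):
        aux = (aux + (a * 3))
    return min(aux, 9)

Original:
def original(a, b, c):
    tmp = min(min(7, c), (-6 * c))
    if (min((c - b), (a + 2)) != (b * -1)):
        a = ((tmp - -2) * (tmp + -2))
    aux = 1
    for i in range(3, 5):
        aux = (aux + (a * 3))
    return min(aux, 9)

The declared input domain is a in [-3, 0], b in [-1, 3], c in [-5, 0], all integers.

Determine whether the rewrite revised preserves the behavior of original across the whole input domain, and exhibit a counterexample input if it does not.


The rewrite breaks on a=-3, b=1, c=0, where the results are -17 and -23.
original: tmp becomes 0; next (min((c - b), (a + 2)) != (b * -1)) evaluates to false; next aux becomes 1; next at i=3:; next aux becomes -8; next at i=4:; next aux becomes -17; next final value -17
revised: tmp becomes 0; next (min((c - b), (a + 1)) != (b * -1)) evaluates to true; next cur becomes 0; next a becomes -4; next aux becomes 1; next aux becomes -11; next at i=4:; next aux becomes -23; next final value -23
verdict: not equivalent; witness: a=-3, b=1, c=0


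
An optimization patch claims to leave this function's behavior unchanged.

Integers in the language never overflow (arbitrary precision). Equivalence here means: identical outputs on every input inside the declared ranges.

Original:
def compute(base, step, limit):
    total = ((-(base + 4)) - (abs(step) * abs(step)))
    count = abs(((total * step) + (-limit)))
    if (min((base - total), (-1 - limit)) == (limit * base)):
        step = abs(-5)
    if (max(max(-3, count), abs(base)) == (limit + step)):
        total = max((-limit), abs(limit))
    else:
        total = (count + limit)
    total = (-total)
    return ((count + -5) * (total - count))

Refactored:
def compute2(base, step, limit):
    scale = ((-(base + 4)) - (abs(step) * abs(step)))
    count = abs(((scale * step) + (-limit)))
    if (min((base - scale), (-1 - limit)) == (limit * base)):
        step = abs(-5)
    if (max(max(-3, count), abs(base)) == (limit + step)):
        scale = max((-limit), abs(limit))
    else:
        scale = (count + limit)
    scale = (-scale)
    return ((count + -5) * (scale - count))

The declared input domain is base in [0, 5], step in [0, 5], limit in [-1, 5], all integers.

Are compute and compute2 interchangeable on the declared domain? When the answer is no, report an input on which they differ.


Side by side, the visible changes include: local variable names differ.
Spot check at base=4, step=3, limit=1 — compute: total=-17, then count=52, then (min((base - total), (-1 - limit)) == (limit * base)) is false, then (max(max(-3, count), abs(base)) == (limit + step)) is false, then total=53, then total=-53, then returns -4935. compute2: scale=-17, then count=52, then (min((base - scale), (-1 - limit)) == (limit * base)) is false, then (max(max(-3, count), abs(base)) == (limit + step)) is false, then scale=53, then scale=-53, then returns -4935. Both give -4935.
An exhaustive pass over the 252 declared inputs shows identical outputs.
verdict: equivalent


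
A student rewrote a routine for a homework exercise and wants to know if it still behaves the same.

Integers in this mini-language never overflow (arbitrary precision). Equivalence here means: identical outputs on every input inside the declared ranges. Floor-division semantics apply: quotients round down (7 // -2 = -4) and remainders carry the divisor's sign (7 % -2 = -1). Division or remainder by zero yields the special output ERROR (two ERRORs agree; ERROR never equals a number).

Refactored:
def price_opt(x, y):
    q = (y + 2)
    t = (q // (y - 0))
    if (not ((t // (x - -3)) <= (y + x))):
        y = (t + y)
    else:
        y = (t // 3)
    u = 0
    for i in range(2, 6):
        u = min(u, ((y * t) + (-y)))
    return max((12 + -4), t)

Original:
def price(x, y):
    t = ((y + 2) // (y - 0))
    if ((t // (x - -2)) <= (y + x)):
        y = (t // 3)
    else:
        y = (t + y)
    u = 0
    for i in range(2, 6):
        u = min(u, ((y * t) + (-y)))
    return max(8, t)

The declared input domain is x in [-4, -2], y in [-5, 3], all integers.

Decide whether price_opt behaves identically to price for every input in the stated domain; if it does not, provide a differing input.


Run the pair on x=-3, y=-5.
price: t := 0 | ((t // (x - -2)) <= (y + x)): false | y := -5 | u := 0 | iter i=2: | u := 0 | iter i=3: | u := 0 | iter i=4: | u := 0 | iter i=5: | u := 0 | result 8
price_opt: q := -3 | t := 0 | divide-by-zero, output ERROR
8 vs ERROR — the two versions disagree here.
verdict: not equivalent; witness: x=-3, y=-5


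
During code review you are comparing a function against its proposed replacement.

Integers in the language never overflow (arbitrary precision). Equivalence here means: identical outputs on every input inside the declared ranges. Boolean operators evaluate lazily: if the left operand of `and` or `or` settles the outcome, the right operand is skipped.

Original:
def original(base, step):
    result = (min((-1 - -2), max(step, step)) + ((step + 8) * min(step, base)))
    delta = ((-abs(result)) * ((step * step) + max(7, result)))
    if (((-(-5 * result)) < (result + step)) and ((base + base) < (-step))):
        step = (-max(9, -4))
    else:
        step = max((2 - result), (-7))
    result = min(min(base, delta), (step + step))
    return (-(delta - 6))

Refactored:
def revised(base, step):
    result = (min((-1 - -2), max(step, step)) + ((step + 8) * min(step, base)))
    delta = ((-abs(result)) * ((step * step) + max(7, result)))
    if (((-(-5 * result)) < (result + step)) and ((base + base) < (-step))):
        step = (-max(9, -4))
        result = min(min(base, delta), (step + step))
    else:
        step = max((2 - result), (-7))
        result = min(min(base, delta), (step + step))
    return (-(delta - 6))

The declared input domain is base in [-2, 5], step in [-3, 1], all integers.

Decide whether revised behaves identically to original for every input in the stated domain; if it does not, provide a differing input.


Behavior is preserved: although statement counts differ; also min/max/abs usage differs; also arithmetic usage differs, the outputs never diverge.
One worked example (base=1, step=-1) — original: result := -8 | delta := -64 | (((-(-5 * result)) < (result + step)) and ((base + base) < (-step))): false | step := 10 | result := -64 | result 70; revised: result := -8 | delta := -64 | (((-(-5 * result)) < (result + step)) and ((base + base) < (-step))): false | step := 10 | result := -64 | result 70; agreement on 70.
Every one of the 40 inputs gives matching results.
verdict: equivalent


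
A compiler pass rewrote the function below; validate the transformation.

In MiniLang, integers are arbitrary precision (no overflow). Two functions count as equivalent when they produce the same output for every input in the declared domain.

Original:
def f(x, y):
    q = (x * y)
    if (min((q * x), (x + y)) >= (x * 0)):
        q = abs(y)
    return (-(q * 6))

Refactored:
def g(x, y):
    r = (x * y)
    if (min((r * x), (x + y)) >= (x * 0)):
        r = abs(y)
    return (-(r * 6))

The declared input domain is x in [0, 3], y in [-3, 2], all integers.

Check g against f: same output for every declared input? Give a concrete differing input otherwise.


Behavior is preserved: although local variable names differ, the outputs never diverge.
Spot check at x=0, y=-2 — f: q = 0; (min((q * x), (x + y)) >= (x * 0)) -> false; return 0. g: r = 0; (min((r * x), (x + y)) >= (x * 0)) -> false; return 0. Both give 0.
An exhaustive pass over the 24 declared inputs shows identical outputs.
verdict: equivalent


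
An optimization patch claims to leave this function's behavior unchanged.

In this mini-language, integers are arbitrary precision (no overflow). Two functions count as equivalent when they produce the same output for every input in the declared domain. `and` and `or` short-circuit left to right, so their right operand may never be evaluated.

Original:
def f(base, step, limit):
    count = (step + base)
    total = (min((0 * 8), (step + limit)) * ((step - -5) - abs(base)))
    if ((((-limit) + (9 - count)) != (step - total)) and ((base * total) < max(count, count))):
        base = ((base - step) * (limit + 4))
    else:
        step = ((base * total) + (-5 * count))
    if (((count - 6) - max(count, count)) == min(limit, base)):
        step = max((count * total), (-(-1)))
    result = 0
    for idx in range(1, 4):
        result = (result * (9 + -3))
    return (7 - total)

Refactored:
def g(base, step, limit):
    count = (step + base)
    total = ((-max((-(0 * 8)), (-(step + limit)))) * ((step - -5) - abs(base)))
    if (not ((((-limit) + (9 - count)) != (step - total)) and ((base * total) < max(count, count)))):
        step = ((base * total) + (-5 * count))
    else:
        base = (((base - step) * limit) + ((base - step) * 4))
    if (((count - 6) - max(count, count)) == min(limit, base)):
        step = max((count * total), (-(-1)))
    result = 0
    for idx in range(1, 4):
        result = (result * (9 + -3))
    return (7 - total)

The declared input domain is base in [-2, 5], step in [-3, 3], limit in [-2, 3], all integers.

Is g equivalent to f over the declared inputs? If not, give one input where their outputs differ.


Although min/max/abs usage differs; boolean connective usage differs; arithmetic usage differs, 336/336 inputs agree.
verdict: equivalent


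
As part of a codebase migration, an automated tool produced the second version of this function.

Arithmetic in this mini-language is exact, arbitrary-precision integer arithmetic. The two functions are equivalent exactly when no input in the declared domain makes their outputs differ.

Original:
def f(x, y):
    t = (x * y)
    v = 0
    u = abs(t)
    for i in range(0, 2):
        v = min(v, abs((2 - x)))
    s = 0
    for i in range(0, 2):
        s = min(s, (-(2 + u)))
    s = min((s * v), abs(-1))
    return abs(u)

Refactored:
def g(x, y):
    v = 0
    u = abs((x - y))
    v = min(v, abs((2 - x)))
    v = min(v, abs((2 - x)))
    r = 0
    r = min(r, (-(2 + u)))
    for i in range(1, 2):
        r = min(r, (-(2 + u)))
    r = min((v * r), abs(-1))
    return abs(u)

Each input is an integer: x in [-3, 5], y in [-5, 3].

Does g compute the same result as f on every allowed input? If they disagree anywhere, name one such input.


These are not equivalent — on x=-3, y=-5 the outputs split (15 vs 2).
f: t = 15; v = 0; u = 15; [i=0]; v = 0; [i=1]; v = 0; s = 0; [i=0]; s = -17; [i=1]; s = -17; s = 0; return 15
g: v = 0; u = 2; v = 0; v = 0; r = 0; r = -4; [i=1]; r = -4; r = 0; return 2
verdict: not equivalent; witness: x=-3, y=-5


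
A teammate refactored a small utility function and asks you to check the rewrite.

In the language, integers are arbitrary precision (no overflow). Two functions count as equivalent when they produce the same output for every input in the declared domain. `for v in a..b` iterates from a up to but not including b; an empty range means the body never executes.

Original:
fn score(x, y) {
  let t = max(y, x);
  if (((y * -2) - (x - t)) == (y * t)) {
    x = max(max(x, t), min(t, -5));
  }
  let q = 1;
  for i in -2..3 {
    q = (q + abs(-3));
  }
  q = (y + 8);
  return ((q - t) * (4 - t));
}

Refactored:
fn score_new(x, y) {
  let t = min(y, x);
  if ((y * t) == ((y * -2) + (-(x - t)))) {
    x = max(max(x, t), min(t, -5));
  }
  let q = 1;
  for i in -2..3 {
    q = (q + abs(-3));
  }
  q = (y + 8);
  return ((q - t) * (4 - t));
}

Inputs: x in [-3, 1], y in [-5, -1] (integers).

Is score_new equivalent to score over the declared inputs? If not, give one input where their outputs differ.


Consider the input x=-3, y=-5.
score: t=-3, then (((y * -2) - (x - t)) == (y * t)) is false, then q=1, then (i=-2), then q=4, then (i=-1), then q=7, then (i=0), then q=10, then (i=1), then q=13, then (i=2), then q=16, then q=3, then returns 42
score_new: t=-5, then ((y * t) == ((y * -2) + (-(x - t)))) is false, then q=1, then (i=-2), then q=4, then (i=-1), then q=7, then (i=0), then q=10, then (i=1), then q=13, then (i=2), then q=16, then q=3, then returns 72
42 vs 72 — the two versions disagree here.
verdict: not equivalent; witness: x=-3, y=-5


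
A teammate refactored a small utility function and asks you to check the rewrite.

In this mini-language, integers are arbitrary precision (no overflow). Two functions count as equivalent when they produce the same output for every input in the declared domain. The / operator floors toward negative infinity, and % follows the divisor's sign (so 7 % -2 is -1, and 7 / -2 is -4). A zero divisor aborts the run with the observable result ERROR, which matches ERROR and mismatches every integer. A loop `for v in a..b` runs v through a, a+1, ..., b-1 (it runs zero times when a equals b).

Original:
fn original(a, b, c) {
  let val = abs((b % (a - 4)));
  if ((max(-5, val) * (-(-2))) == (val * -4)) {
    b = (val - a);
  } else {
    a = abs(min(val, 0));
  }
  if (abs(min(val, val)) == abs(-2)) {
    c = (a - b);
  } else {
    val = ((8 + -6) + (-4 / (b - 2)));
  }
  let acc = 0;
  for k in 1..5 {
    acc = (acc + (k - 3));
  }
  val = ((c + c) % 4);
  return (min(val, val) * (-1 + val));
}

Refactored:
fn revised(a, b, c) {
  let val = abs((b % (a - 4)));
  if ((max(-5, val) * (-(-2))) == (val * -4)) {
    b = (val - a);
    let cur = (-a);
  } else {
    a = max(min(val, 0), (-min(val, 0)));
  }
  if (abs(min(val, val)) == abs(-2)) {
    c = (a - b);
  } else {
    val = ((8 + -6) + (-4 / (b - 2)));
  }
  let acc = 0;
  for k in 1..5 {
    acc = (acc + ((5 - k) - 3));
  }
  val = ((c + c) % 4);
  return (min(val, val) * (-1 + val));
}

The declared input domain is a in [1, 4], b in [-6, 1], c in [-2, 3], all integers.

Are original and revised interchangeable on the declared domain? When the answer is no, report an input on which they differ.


Reading the diff, among the changes: arithmetic usage differs; local variable names differ; min/max/abs usage differs; constant usage differs; statement counts differ.
Tracing a=3, b=-6, c=-1: original: val := 0 | ((max(-5, val) * (-(-2))) == (val * -4)): true | b := -3 | (abs(min(val, val)) == abs(-2)): false | val := 2 | acc := 0 | iter k=1: | acc := -2 | iter k=2: | acc := -3 | iter k=3: | acc := -3 | iter k=4: | acc := -2 | val := 2 | result 2 | revised: val := 0 | ((max(-5, val) * (-(-2))) == (val * -4)): true | b := -3 | cur := -3 | (abs(min(val, val)) == abs(-2)): false | val := 2 | acc := 0 | iter k=1: | acc := 1 | iter k=2: | acc := 1 | iter k=3: | acc := 0 | iter k=4: | acc := -2 | val := 2 | result 2 — matching result 2.
Sweeping the whole domain (192 inputs) finds no disagreement.
verdict: equivalent


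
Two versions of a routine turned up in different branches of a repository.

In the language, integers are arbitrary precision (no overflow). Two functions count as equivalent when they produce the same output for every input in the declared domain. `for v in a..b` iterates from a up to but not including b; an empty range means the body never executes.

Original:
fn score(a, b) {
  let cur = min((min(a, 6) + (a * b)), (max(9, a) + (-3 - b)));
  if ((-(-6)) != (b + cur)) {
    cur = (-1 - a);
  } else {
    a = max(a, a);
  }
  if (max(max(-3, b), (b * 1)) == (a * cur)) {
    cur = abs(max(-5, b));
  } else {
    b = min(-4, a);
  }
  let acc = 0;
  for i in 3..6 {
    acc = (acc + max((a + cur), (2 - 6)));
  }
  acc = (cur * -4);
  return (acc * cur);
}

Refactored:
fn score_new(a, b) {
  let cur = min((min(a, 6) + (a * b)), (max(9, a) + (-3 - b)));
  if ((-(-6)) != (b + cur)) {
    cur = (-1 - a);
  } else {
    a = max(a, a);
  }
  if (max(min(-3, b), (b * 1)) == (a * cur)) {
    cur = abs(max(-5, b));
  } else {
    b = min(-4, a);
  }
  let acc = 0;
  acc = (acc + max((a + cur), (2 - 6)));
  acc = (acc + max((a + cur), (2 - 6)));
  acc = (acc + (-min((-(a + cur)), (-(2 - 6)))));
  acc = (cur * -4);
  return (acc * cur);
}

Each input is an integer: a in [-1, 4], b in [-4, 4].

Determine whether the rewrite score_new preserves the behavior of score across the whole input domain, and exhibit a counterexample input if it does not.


The suspicious edit (`max(-3, b)` became `min(-3, b)`) never changes the result for any input inside the declared domain; all 54 inputs agree.
verdict: equivalent


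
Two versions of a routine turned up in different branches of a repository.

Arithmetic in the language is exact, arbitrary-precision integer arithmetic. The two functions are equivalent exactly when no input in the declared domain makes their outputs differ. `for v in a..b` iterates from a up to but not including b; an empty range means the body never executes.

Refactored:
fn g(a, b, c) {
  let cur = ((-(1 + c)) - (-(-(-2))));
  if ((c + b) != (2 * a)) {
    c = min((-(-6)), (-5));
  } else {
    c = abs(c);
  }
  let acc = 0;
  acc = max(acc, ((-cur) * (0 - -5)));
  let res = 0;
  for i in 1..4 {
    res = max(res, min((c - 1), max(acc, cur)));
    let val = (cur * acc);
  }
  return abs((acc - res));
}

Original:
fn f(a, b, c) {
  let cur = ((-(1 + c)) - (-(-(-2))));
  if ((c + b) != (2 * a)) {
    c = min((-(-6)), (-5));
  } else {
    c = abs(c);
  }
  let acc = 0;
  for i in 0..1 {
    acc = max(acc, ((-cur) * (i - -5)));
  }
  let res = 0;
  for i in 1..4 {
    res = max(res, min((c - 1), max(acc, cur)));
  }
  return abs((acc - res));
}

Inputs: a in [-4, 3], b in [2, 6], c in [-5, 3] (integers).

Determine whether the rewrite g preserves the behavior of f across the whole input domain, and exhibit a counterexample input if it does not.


This is a faithful refactor — arithmetic usage differs; also loop structure differs; also local variable names differ; also constant usage differs, but the computed results match everywhere.
As a probe, take a=3, b=2, c=3: f runs cur becomes -2; next ((c + b) != (2 * a)) evaluates to true; next c becomes -5; next acc becomes 0; next at i=0:; next acc becomes 10; next res becomes 0; next at i=1:; next res becomes 0; next at i=2:; next res becomes 0; next at i=3:; next res becomes 0; next final value 10; g runs cur becomes -2; next ((c + b) != (2 * a)) evaluates to true; next c becomes -5; next acc becomes 0; next acc becomes 10; next res becomes 0; next at i=1:; next res becomes 0; next val becomes -20; next at i=2:; next res becomes 0; next val becomes -20; next at i=3:; next res becomes 0; next val becomes -20; next final value 10; both end at 10.
Checked all 360 inputs in the declared domain: the outputs agree on every one.
verdict: equivalent


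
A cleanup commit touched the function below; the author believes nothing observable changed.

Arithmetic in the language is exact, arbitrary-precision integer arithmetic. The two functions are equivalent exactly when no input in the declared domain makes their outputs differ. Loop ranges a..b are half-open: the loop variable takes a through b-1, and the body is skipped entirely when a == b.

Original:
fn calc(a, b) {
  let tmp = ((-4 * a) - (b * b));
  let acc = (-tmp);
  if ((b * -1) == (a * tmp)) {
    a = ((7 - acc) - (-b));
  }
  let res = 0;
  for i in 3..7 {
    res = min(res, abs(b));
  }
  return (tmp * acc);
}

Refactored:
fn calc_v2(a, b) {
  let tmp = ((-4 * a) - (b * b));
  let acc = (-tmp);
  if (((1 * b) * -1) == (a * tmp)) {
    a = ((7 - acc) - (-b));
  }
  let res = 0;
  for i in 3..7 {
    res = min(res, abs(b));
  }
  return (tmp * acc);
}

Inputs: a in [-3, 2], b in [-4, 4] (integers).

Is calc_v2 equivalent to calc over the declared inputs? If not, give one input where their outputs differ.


Side by side, the visible changes include: constant usage differs, and arithmetic usage differs.
As a probe, take a=0, b=-3: calc runs tmp = -9; acc = 9; ((b * -1) == (a * tmp)) -> false; res = 0; [i=3]; res = 0; [i=4]; res = 0; [i=5]; res = 0; [i=6]; res = 0; return -81; calc_v2 runs tmp = -9; acc = 9; (((1 * b) * -1) == (a * tmp)) -> false; res = 0; [i=3]; res = 0; [i=4]; res = 0; [i=5]; res = 0; [i=6]; res = 0; return -81; both end at -81.
Every one of the 54 inputs gives matching results.
verdict: equivalent


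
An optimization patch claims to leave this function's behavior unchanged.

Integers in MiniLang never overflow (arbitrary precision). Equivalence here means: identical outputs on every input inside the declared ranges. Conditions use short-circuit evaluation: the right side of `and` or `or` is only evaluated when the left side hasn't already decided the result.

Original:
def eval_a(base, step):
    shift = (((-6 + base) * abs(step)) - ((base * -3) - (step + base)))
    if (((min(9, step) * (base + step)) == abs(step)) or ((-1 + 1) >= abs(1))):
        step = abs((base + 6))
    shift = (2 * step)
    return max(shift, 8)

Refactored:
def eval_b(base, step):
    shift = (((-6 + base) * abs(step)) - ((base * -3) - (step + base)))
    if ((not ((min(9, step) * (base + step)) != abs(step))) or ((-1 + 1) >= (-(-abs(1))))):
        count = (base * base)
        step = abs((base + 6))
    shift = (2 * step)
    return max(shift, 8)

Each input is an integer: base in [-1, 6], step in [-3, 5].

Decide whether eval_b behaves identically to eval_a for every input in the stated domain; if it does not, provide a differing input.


Comparing the listings, the differences include: boolean connective usage differs, plus statement counts differ, plus comparison usage differs, plus arithmetic usage differs, plus local variable names differ.
As a probe, take base=3, step=5: eval_a runs shift becomes 2; next (((min(9, step) * (base + step)) == abs(step)) or ((-1 + 1) >= abs(1))) evaluates to false; next shift becomes 10; next final value 10; eval_b runs shift becomes 2; next ((not ((min(9, step) * (base + step)) != abs(step))) or ((-1 + 1) >= (-(-abs(1))))) evaluates to false; next shift becomes 10; next final value 10; both end at 10.
Sweeping the whole domain (72 inputs) finds no disagreement.
verdict: equivalent


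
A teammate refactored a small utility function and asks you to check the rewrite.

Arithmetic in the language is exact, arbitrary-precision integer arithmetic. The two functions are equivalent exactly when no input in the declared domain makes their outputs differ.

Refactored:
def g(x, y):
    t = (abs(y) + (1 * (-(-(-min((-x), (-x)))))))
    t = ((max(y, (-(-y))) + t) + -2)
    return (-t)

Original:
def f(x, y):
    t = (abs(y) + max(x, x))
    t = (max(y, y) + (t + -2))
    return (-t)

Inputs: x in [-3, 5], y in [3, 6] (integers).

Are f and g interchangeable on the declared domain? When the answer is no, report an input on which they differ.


Differences: constant usage differs; and arithmetic usage differs; and min/max/abs usage differs — yet all 36 inputs agree.
verdict: equivalent


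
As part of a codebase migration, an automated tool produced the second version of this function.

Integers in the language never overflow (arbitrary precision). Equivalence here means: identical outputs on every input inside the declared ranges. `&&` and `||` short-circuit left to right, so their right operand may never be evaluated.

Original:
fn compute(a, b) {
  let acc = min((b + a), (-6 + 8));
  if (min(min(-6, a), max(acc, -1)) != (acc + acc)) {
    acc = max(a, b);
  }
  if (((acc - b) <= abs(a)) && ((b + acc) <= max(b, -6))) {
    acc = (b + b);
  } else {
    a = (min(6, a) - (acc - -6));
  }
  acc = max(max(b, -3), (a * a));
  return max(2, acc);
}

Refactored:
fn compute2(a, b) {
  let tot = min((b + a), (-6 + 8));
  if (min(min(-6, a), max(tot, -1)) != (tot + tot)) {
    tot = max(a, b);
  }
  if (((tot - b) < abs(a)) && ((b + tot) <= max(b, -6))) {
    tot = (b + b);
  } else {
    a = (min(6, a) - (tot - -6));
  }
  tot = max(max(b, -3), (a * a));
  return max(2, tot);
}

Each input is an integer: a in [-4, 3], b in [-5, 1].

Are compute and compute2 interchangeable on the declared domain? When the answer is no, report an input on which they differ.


Try a=-2, b=-4.
compute: acc := -6 | (min(min(-6, a), max(acc, -1)) != (acc + acc)): true | acc := -2 | (((acc - b) <= abs(a)) && ((b + acc) <= max(b, -6))): true | acc := -8 | acc := 4 | result 4
compute2: tot := -6 | (min(min(-6, a), max(tot, -1)) != (tot + tot)): true | tot := -2 | (((tot - b) < abs(a)) && ((b + tot) <= max(b, -6))): false | a := -6 | tot := 36 | result 36
4 and 36 differ, so these are not the same function on this domain.
verdict: not equivalent; witness: a=-2, b=-4
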